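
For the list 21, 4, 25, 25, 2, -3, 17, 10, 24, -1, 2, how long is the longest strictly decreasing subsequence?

4

One longest decreasing subsequence is 21, 4, 2, -3 (positions 1,2,5,6), of length 4; no longer one exists.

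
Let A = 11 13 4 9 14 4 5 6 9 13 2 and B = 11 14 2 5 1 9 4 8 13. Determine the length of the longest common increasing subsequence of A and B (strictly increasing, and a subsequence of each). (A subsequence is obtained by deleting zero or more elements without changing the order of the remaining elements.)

A longest common strictly increasing subsequence is 5, 9, 13 (length 3); it appears in order in both A and B, and no longer such subsequence exists.

3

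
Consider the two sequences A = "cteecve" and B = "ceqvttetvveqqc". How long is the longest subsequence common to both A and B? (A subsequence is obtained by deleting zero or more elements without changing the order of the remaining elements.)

Backtracking the LCS table gives one alignment: c (A1,B1) → t (A2,B6) → e (A3,B7) → e (A4,B11) → c (A5,B14).
So the longest common subsequence has length 5.

5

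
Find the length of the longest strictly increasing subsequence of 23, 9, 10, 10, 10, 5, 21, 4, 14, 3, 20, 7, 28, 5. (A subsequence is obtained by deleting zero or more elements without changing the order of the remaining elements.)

5

One longest increasing subsequence is 9, 10, 14, 20, 28 (positions 2,3,9,11,13), of length 5; no longer one exists.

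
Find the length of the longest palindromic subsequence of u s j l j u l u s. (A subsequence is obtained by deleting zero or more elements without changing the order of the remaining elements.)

5

One longest palindromic subsequence is sulus (positions 2,6,7,8,9); it reads the same forward and backward, and the interval DP gives dp[1][9] = 5.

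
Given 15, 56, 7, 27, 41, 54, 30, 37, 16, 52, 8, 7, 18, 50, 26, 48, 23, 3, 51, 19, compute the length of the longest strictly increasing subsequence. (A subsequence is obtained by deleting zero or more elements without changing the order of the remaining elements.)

Let dp[i] be the longest increasing subsequence ending at position i. Then dp = [1, 2, 1, 2, 3, 4, 3, 4, 2, 5, 2, 1, 3, 5, 4, 5, 4, 1, 6, 4].
The maximum is 6; one witness is 15, 27, 30, 37, 50, 51 at positions 1,4,7,8,14,19.

6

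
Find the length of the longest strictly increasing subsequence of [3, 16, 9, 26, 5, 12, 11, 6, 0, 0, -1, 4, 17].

4

One longest increasing subsequence is 3, 9, 12, 17 (positions 1,3,6,13), of length 4; no longer one exists.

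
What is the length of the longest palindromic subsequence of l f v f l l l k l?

5

One longest palindromic subsequence is lllll (positions 1,5,6,7,9); it reads the same forward and backward, and the interval DP gives dp[1][9] = 5.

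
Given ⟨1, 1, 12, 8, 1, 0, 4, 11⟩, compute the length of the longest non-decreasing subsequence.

Let dp[i] be the longest non-decreasing subsequence ending at position i. Then dp = [1, 2, 3, 3, 3, 1, 4, 5].
The maximum is 5; one witness is 1, 1, 1, 4, 11 at positions 1,2,5,7,8.

5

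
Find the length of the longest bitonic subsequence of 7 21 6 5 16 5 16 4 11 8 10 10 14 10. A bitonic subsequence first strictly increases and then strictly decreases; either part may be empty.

Let inc[i] be the LIS ending at i and dec[i] the longest strictly decreasing subsequence starting at i. inc = [1, 2, 1, 1, 2, 1, 2, 1, 2, 2, 3, 3, 4, 3], dec = [4, 4, 3, 2, 3, 2, 3, 1, 2, 1, 1, 1, 2, 1].
max_i inc[i]+dec[i]−1 = 5, with one witness 7, 21, 16, 14, 10.

5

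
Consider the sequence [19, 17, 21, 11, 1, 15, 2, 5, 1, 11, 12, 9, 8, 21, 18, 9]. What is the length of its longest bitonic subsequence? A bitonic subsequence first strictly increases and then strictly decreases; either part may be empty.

8

One longest bitonic subsequence is 1, 2, 5, 11, 12, 21, 18, 9 (positions 5,7,8,10,11,14,15,16): it rises to 21 then falls. Length 8 is optimal.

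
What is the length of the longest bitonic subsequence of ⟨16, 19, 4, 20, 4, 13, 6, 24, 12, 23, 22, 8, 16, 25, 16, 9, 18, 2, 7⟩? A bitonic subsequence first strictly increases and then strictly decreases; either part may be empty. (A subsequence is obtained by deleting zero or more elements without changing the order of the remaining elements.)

One longest bitonic subsequence is 16, 19, 20, 24, 23, 22, 16, 9, 7 (positions 1,2,4,8,10,11,15,16,19): it rises to 24 then falls. Length 9 is optimal.

9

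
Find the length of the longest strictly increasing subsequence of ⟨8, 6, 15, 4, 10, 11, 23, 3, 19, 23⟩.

Let dp[i] be the longest increasing subsequence ending at position i. Then dp = [1, 1, 2, 1, 2, 3, 4, 1, 4, 5].
The maximum is 5; one witness is 8, 10, 11, 19, 23 at positions 1,5,6,9,10.

5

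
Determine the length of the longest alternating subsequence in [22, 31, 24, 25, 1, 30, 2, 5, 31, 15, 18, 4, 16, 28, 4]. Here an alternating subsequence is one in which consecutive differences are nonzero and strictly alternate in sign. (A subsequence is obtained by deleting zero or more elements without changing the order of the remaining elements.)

13

A longest alternating subsequence is 22, 31, 24, 25, 1, 30, 2, 31, 15, 18, 4, 16, 4 (positions 1,2,3,4,5,6,7,9,10,11,12,13,15); its 12 consecutive differences strictly alternate in sign, and length 13 is optimal.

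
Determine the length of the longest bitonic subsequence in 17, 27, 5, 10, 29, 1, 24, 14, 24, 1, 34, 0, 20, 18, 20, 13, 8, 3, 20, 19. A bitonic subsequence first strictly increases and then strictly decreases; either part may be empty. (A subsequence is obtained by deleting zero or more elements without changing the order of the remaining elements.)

10

One longest bitonic subsequence is 5, 10, 14, 24, 34, 20, 18, 13, 8, 3 (positions 3,4,8,9,11,13,14,16,17,18): it rises to 34 then falls. Length 10 is optimal.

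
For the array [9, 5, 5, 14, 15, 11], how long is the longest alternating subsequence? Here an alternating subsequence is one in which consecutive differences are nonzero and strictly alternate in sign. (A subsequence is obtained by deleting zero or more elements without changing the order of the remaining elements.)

4

A longest alternating subsequence is 9, 5, 14, 11 (positions 1,2,4,6); its 3 consecutive differences strictly alternate in sign, and length 4 is optimal.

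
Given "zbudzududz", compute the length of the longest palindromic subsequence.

7

One longest palindromic subsequence is zdududz (positions 1,4,6,7,8,9,10); it reads the same forward and backward, and the interval DP gives dp[1][10] = 7.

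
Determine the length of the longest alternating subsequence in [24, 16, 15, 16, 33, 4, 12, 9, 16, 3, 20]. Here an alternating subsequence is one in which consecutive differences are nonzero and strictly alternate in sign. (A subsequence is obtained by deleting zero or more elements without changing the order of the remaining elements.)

A longest alternating subsequence is 24, 15, 16, 4, 12, 9, 16, 3, 20 (positions 1,3,4,6,7,8,9,10,11); its 8 consecutive differences strictly alternate in sign, and length 9 is optimal.

9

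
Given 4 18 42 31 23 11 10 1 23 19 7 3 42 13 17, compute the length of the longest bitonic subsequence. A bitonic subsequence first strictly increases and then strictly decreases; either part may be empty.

9

One longest bitonic subsequence is 4, 18, 42, 31, 23, 11, 10, 7, 3 (positions 1,2,3,4,5,6,7,11,12): it rises to 42 then falls. Length 9 is optimal.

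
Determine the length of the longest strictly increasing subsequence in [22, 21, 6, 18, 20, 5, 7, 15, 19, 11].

4

One longest increasing subsequence is 6, 7, 15, 19 (positions 3,7,8,9), of length 4; no longer one exists.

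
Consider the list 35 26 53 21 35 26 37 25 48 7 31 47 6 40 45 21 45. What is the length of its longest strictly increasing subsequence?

5

Scanning left to right, the best length ending at each element is: 35→1, 26→1, 53→2, 21→1, 35→2, 26→2, 37→3, 25→2, 48→4, 7→1, 31→3, 47→4, 6→1, 40→4, 45→5, 21→2, 45→5.
So the longest increasing subsequence has length 5, e.g. 26, 35, 37, 40, 45.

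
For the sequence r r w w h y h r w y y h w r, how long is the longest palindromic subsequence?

9

Using dp[i][j] = 2 + dp[i+1][j−1] if the ends match, else max(dp[i+1][j], dp[i][j−1]):
dp[1][14] = 9. A witness is rwhyyyhwr at positions 1,3,5,6,10,11,12,13,14.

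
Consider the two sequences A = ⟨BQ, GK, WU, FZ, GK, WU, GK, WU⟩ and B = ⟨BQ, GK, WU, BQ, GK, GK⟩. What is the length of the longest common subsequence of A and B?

5

Backtracking the LCS table gives one alignment: BQ (A1,B1) → GK (A2,B2) → WU (A3,B3) → GK (A5,B5) → GK (A7,B6).
So the longest common subsequence has length 5.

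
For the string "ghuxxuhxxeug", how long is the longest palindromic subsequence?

9

Using dp[i][j] = 2 + dp[i+1][j−1] if the ends match, else max(dp[i+1][j], dp[i][j−1]):
dp[1][12] = 9. A witness is guxxhxxug at positions 1,3,4,5,7,8,9,11,12.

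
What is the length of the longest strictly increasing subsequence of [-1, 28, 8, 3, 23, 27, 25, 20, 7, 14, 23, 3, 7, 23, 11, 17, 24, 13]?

6

One longest increasing subsequence is -1, 3, 7, 14, 23, 24 (positions 1,4,9,10,11,17), of length 6; no longer one exists.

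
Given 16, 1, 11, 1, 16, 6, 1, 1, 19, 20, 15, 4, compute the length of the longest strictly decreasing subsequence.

Let dp[i] be the longest decreasing subsequence ending at position i. Then dp = [1, 2, 2, 3, 1, 3, 4, 4, 1, 1, 2, 4].
The maximum is 4; one witness is 16, 11, 6, 1 at positions 1,3,6,7.

4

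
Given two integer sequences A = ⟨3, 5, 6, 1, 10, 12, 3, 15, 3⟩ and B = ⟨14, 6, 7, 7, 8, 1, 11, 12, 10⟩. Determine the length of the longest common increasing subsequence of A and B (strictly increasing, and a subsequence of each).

For each value that appears in both, track the longest common increasing run ending there.
The best achievable length is 2; one witness is 6, 12 (A-positions 3,6, B-positions 2,8).

2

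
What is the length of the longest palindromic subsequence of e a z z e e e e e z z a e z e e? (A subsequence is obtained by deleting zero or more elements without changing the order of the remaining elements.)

13

One longest palindromic subsequence is eazzeeeeezzae (positions 1,2,3,4,5,6,7,8,9,10,11,12,16); it reads the same forward and backward, and the interval DP gives dp[1][16] = 13.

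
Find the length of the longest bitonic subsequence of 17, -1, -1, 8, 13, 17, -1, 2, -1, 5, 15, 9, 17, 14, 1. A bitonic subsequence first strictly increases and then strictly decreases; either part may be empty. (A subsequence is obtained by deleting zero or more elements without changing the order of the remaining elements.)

One longest bitonic subsequence is -1, 8, 13, 17, 15, 14, 1 (positions 2,4,5,6,11,14,15): it rises to 17 then falls. Length 7 is optimal.

7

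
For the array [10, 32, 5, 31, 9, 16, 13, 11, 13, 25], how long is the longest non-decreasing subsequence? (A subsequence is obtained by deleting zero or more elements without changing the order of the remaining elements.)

5

Scanning left to right, the best length ending at each element is: 10→1, 32→2, 5→1, 31→2, 9→2, 16→3, 13→3, 11→3, 13→4, 25→5.
So the longest non-decreasing subsequence has length 5, e.g. 5, 9, 13, 13, 25.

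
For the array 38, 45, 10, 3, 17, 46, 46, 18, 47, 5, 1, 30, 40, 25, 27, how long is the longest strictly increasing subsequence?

5

One longest increasing subsequence is 10, 17, 18, 30, 40 (positions 3,5,8,12,13), of length 5; no longer one exists.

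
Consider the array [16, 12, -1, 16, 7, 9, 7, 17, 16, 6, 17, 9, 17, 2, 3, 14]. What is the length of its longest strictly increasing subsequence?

Let dp[i] be the longest increasing subsequence ending at position i. Then dp = [1, 1, 1, 2, 2, 3, 2, 4, 4, 2, 5, 3, 5, 2, 3, 4].
The maximum is 5; one witness is -1, 7, 9, 16, 17 at positions 3,5,6,9,11.

5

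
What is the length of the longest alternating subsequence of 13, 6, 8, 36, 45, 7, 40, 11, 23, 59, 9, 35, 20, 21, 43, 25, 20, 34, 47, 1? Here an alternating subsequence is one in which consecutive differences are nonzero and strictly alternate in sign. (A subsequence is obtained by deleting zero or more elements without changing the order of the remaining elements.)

14

Track the best alternating length ending on an up-step vs a down-step at each position: up/down = 1/1, 1/2, 3/2, 3/1, 3/1, 3/4, 5/4, 5/6, 7/6, 7/1, 5/8, 9/8, 9/10, 11/10, 11/8, 11/12, 9/12, 13/12, 13/8, 1/14.
The maximum over both is 14; one such subsequence is 13, 6, 8, 7, 40, 11, 23, 9, 35, 20, 43, 25, 34, 1.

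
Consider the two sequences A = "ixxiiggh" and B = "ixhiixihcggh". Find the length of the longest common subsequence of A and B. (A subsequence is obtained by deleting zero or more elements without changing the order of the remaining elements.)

7

A longest common subsequence is ixxiggh (length 7); the LCS DP confirms no longer common subsequence exists.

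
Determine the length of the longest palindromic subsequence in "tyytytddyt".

Using dp[i][j] = 2 + dp[i+1][j−1] if the ends match, else max(dp[i+1][j], dp[i][j−1]):
dp[1][10] = 7. A witness is tytytyt at positions 1,2,4,5,6,9,10.

7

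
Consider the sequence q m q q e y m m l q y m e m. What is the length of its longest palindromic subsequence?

8

Using dp[i][j] = 2 + dp[i+1][j−1] if the ends match, else max(dp[i+1][j], dp[i][j−1]):
dp[1][14] = 8. A witness is meymmyem at positions 2,5,6,7,8,11,13,14.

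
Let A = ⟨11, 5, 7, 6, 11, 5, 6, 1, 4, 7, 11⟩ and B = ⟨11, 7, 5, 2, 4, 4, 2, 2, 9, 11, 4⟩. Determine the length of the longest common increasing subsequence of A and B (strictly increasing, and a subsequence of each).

2

A longest common strictly increasing subsequence is 7, 11 (length 2); it appears in order in both A and B, and no longer such subsequence exists.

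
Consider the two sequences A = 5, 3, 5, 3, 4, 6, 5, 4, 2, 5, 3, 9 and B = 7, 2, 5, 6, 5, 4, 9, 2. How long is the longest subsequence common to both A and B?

Backtracking the LCS table gives one alignment: 5 (A3,B3) → 6 (A6,B4) → 5 (A7,B5) → 4 (A8,B6) → 2 (A9,B8).
So the longest common subsequence has length 5.

5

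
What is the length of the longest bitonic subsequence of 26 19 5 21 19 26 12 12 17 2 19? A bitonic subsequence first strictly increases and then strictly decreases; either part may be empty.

Let inc[i] be the LIS ending at i and dec[i] the longest strictly decreasing subsequence starting at i. inc = [1, 1, 1, 2, 2, 3, 2, 2, 3, 1, 4], dec = [5, 3, 2, 4, 3, 3, 2, 2, 2, 1, 1].
max_i inc[i]+dec[i]−1 = 5, with one witness 26, 21, 19, 17, 2.

5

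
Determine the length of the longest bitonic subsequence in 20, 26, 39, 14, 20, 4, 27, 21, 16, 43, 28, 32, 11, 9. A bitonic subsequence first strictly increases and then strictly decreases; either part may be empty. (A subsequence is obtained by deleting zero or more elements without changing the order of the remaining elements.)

8

One longest bitonic subsequence is 20, 26, 39, 27, 21, 16, 11, 9 (positions 1,2,3,7,8,9,13,14): it rises to 39 then falls. Length 8 is optimal.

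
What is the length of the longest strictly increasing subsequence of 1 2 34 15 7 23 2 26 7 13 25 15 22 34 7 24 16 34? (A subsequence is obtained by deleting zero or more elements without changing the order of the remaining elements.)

8

Scanning left to right, the best length ending at each element is: 1→1, 2→2, 34→3, 15→3, 7→3, 23→4, 2→2, 26→5, 7→3, 13→4, 25→5, 15→5, 22→6, 34→7, 7→3, 24→7, 16→6, 34→8.
So the longest increasing subsequence has length 8, e.g. 1, 2, 7, 13, 15, 22, 24, 34.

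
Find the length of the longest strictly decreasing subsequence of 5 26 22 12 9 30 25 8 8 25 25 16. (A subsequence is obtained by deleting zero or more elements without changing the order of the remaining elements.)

5

One longest decreasing subsequence is 26, 22, 12, 9, 8 (positions 2,3,4,5,8), of length 5; no longer one exists.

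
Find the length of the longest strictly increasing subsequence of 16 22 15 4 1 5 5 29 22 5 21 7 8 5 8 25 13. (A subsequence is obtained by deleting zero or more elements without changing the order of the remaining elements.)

Scanning left to right, the best length ending at each element is: 16→1, 22→2, 15→1, 4→1, 1→1, 5→2, 5→2, 29→3, 22→3, 5→2, 21→3, 7→3, 8→4, 5→2, 8→4, 25→5, 13→5.
So the longest increasing subsequence has length 5, e.g. 4, 5, 7, 8, 25.

5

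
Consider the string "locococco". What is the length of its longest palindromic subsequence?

7

One longest palindromic subsequence is occocco (positions 2,3,5,6,7,8,9); it reads the same forward and backward, and the interval DP gives dp[1][9] = 7.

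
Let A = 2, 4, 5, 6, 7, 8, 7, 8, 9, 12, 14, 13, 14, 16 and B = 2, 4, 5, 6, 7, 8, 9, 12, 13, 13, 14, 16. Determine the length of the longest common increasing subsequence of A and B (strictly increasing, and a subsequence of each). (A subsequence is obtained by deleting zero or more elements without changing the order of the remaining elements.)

11

For each value that appears in both, track the longest common increasing run ending there.
The best achievable length is 11; one witness is 2, 4, 5, 6, 7, 8, 9, 12, 13, 14, 16 (A-positions 1,2,3,4,5,6,9,10,12,13,14, B-positions 1,2,3,4,5,6,7,8,9,11,12).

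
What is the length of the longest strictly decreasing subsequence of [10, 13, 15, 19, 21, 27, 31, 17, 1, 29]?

One longest decreasing subsequence is 19, 17, 1 (positions 4,8,9), of length 3; no longer one exists.

3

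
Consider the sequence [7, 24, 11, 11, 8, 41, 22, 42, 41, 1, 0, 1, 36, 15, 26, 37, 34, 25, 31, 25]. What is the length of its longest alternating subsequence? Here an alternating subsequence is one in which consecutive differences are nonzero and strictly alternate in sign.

13

A longest alternating subsequence is 7, 24, 11, 41, 22, 42, 1, 36, 15, 26, 25, 31, 25 (positions 1,2,3,6,7,8,10,13,14,15,18,19,20); its 12 consecutive differences strictly alternate in sign, and length 13 is optimal.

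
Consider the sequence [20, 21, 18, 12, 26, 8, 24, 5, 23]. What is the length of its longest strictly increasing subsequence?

3

One longest increasing subsequence is 20, 21, 26 (positions 1,2,5), of length 3; no longer one exists.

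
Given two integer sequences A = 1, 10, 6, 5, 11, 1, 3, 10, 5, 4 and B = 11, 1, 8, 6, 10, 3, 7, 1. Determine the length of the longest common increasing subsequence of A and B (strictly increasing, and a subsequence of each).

3

A longest common strictly increasing subsequence is 1, 6, 10 (length 3); it appears in order in both A and B, and no longer such subsequence exists.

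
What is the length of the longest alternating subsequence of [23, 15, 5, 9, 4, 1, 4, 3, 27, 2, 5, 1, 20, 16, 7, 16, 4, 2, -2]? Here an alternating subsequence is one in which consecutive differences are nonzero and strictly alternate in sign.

14

A longest alternating subsequence is 23, 5, 9, 1, 4, 3, 27, 2, 5, 1, 20, 7, 16, 4 (positions 1,3,4,6,7,8,9,10,11,12,13,15,16,17); its 13 consecutive differences strictly alternate in sign, and length 14 is optimal.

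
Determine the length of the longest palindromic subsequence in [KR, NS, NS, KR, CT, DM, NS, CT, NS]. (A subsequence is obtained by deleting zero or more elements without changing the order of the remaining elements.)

One longest palindromic subsequence is NS CT NS CT NS (positions 2,5,7,8,9); it reads the same forward and backward, and the interval DP gives dp[1][9] = 5.

5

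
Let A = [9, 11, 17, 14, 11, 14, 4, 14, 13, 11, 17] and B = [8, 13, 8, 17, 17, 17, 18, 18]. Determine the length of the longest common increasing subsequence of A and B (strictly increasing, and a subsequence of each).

2

A longest common strictly increasing subsequence is 13, 17 (length 2); it appears in order in both A and B, and no longer such subsequence exists.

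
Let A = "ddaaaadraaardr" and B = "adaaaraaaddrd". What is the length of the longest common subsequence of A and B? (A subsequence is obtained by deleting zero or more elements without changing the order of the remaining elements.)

10

Backtracking the LCS table gives one alignment: d (A2,B2) → a (A4,B3) → a (A5,B4) → a (A6,B5) → r (A8,B6) → a (A9,B7) → a (A10,B8) → a (A11,B9) → r (A12,B12) → d (A13,B13).
So the longest common subsequence has length 10.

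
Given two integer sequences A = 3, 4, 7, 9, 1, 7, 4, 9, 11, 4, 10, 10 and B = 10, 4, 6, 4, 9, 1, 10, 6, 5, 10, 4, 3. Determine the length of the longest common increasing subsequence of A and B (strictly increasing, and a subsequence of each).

3

A longest common strictly increasing subsequence is 4, 9, 10 (length 3); it appears in order in both A and B, and no longer such subsequence exists.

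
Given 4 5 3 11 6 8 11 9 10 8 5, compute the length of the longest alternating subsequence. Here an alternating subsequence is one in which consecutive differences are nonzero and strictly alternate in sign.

9

Track the best alternating length ending on an up-step vs a down-step at each position: up/down = 1/1, 2/1, 1/3, 4/1, 4/5, 6/5, 6/1, 6/7, 8/7, 6/9, 4/9.
The maximum over both is 9; one such subsequence is 4, 5, 3, 11, 6, 11, 9, 10, 8.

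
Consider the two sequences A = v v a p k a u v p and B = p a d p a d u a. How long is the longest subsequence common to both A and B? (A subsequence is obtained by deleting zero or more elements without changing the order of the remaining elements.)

4

A longest common subsequence is apau (length 4); the LCS DP confirms no longer common subsequence exists.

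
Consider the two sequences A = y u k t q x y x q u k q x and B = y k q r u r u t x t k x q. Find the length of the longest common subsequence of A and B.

Backtracking the LCS table gives one alignment: y (A1,B1) → u (A2,B7) → t (A4,B8) → x (A6,B9) → x (A8,B12) → q (A12,B13).
So the longest common subsequence has length 6.

6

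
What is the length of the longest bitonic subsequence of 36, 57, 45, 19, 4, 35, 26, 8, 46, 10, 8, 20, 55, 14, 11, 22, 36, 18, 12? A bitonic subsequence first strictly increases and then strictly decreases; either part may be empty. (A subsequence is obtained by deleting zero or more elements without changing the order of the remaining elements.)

Let inc[i] be the LIS ending at i and dec[i] the longest strictly decreasing subsequence starting at i. inc = [1, 2, 2, 1, 1, 2, 2, 2, 3, 3, 2, 4, 5, 4, 4, 5, 6, 5, 5], dec = [6, 7, 6, 3, 1, 5, 4, 1, 4, 2, 1, 3, 4, 2, 1, 3, 3, 2, 1].
max_i inc[i]+dec[i]−1 = 8, with one witness 36, 57, 45, 35, 26, 22, 18, 12.

8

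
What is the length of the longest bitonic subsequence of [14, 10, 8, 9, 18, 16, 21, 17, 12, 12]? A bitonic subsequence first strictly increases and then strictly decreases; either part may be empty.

6

One longest bitonic subsequence is 8, 9, 18, 21, 17, 12 (positions 3,4,5,7,8,10): it rises to 21 then falls. Length 6 is optimal.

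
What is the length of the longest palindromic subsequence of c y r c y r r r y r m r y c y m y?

One longest palindromic subsequence is ycyrryrrycy (positions 2,4,5,6,8,9,10,12,13,14,17); it reads the same forward and backward, and the interval DP gives dp[1][17] = 11.

11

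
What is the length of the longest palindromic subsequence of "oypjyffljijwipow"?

8

Using dp[i][j] = 2 + dp[i+1][j−1] if the ends match, else max(dp[i+1][j], dp[i][j−1]):
dp[1][16] = 8. A witness is opjffjpo at positions 1,3,4,6,7,11,14,15.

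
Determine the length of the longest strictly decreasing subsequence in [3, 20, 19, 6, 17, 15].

4

Let dp[i] be the longest decreasing subsequence ending at position i. Then dp = [1, 1, 2, 3, 3, 4].
The maximum is 4; one witness is 20, 19, 17, 15 at positions 2,3,5,6.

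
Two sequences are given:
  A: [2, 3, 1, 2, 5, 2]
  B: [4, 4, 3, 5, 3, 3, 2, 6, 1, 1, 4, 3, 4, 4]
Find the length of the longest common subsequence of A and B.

Backtracking the LCS table gives one alignment: 3 (A2,B3) → 5 (A5,B4) → 2 (A6,B7).
So the longest common subsequence has length 3.

3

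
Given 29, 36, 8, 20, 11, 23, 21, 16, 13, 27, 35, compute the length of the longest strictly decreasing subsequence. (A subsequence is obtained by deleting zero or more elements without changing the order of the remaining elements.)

5

Let dp[i] be the longest decreasing subsequence ending at position i. Then dp = [1, 1, 2, 2, 3, 2, 3, 4, 5, 2, 2].
The maximum is 5; one witness is 29, 23, 21, 16, 13 at positions 1,6,7,8,9.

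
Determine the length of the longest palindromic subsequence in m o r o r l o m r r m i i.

7

One longest palindromic subsequence is mrrmrrm (positions 1,3,5,8,9,10,11); it reads the same forward and backward, and the interval DP gives dp[1][13] = 7.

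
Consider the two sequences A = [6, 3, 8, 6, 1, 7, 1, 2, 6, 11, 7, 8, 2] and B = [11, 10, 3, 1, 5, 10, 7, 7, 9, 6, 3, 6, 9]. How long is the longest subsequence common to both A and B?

4

A longest common subsequence is 3, 1, 7, 6 (length 4); the LCS DP confirms no longer common subsequence exists.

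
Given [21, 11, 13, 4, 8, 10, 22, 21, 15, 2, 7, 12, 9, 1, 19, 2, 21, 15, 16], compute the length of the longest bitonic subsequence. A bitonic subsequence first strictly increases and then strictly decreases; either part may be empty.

Let inc[i] be the LIS ending at i and dec[i] the longest strictly decreasing subsequence starting at i. inc = [1, 1, 2, 1, 2, 3, 4, 4, 4, 1, 2, 4, 3, 1, 5, 2, 6, 5, 6], dec = [5, 4, 4, 3, 3, 3, 6, 5, 4, 2, 2, 3, 2, 1, 2, 1, 2, 1, 1].
max_i inc[i]+dec[i]−1 = 9, with one witness 4, 8, 10, 22, 21, 15, 12, 9, 2.

9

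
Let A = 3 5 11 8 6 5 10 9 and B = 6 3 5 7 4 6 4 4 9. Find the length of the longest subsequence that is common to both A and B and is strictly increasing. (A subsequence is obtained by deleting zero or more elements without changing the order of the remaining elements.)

4

A longest common strictly increasing subsequence is 3, 5, 6, 9 (length 4); it appears in order in both A and B, and no longer such subsequence exists.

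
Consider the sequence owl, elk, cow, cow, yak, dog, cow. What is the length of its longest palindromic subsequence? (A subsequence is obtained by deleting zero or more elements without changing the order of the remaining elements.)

Using dp[i][j] = 2 + dp[i+1][j−1] if the ends match, else max(dp[i+1][j], dp[i][j−1]):
dp[1][7] = 3. A witness is cow dog cow at positions 3,6,7.

3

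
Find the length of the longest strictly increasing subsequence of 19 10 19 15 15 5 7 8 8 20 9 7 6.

4

Let dp[i] be the longest increasing subsequence ending at position i. Then dp = [1, 1, 2, 2, 2, 1, 2, 3, 3, 4, 4, 2, 2].
The maximum is 4; one witness is 5, 7, 8, 20 at positions 6,7,8,10.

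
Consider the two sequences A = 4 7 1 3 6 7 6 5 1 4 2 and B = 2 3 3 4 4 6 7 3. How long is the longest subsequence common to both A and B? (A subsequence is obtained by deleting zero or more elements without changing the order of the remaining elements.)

3

A longest common subsequence is 4, 7, 3 (length 3); the LCS DP confirms no longer common subsequence exists.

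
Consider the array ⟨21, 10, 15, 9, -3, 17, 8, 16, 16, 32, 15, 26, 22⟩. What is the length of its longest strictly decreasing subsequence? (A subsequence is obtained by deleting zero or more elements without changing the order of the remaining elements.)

4

One longest decreasing subsequence is 21, 10, 9, -3 (positions 1,2,4,5), of length 4; no longer one exists.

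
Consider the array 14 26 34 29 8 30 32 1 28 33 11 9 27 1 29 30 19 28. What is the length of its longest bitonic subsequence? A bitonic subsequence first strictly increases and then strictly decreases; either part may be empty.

9

Let inc[i] be the LIS ending at i and dec[i] the longest strictly decreasing subsequence starting at i. inc = [1, 2, 3, 3, 1, 4, 5, 1, 3, 6, 2, 2, 3, 1, 4, 5, 3, 4], dec = [4, 4, 6, 5, 2, 5, 5, 1, 4, 4, 3, 2, 2, 1, 2, 2, 1, 1].
max_i inc[i]+dec[i]−1 = 9, with one witness 14, 26, 29, 30, 32, 28, 11, 9, 1.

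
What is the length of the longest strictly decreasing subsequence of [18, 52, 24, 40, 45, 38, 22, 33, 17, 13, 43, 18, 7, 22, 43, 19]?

7

Let dp[i] be the longest decreasing subsequence ending at position i. Then dp = [1, 1, 2, 2, 2, 3, 4, 4, 5, 6, 3, 5, 7, 5, 3, 6].
The maximum is 7; one witness is 52, 40, 38, 22, 17, 13, 7 at positions 2,4,6,7,9,10,13.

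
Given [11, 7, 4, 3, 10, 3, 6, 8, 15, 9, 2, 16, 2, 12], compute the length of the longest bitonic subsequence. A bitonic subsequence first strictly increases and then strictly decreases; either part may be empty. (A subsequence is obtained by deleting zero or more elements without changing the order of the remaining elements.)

6

One longest bitonic subsequence is 4, 6, 8, 15, 9, 2 (positions 3,7,8,9,10,13): it rises to 15 then falls. Length 6 is optimal.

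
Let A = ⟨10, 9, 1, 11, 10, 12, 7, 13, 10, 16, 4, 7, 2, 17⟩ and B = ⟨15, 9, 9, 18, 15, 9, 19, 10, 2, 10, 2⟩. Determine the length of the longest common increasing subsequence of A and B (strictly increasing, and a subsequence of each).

2

A longest common strictly increasing subsequence is 9, 10 (length 2); it appears in order in both A and B, and no longer such subsequence exists.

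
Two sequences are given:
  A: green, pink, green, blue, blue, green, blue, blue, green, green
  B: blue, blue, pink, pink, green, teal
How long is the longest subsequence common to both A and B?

3

A longest common subsequence is blue, blue, green (length 3); the LCS DP confirms no longer common subsequence exists.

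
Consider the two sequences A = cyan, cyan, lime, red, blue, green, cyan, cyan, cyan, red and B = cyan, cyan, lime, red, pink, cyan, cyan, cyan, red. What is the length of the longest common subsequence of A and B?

8

A longest common subsequence is cyan, cyan, lime, red, cyan, cyan, cyan, red (length 8); the LCS DP confirms no longer common subsequence exists.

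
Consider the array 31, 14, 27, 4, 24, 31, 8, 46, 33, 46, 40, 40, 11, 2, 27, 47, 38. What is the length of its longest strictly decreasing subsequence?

5

Let dp[i] be the longest decreasing subsequence ending at position i. Then dp = [1, 2, 2, 3, 3, 1, 4, 1, 2, 1, 2, 2, 4, 5, 3, 1, 3].
The maximum is 5; one witness is 31, 27, 24, 8, 2 at positions 1,3,5,7,14.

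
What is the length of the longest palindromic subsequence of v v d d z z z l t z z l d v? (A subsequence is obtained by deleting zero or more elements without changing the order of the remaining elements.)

9

Using dp[i][j] = 2 + dp[i+1][j−1] if the ends match, else max(dp[i+1][j], dp[i][j−1]):
dp[1][14] = 9. A witness is vdzztzzdv at positions 1,3,6,7,9,10,11,13,14.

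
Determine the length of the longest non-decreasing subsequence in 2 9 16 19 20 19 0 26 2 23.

6

Let dp[i] be the longest non-decreasing subsequence ending at position i. Then dp = [1, 2, 3, 4, 5, 5, 1, 6, 2, 6].
The maximum is 6; one witness is 2, 9, 16, 19, 20, 26 at positions 1,2,3,4,5,8.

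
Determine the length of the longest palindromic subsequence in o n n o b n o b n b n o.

Using dp[i][j] = 2 + dp[i+1][j−1] if the ends match, else max(dp[i+1][j], dp[i][j−1]):
dp[1][12] = 9. A witness is onbnbnbno at positions 1,2,5,6,8,9,10,11,12.

9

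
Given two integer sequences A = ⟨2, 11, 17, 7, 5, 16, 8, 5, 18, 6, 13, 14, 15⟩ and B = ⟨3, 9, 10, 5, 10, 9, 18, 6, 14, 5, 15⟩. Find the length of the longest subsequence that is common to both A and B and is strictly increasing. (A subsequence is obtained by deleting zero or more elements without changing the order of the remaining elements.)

4

For each value that appears in both, track the longest common increasing run ending there.
The best achievable length is 4; one witness is 5, 6, 14, 15 (A-positions 5,10,12,13, B-positions 4,8,9,11).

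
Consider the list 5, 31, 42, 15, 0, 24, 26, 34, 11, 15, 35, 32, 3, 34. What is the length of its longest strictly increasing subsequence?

Scanning left to right, the best length ending at each element is: 5→1, 31→2, 42→3, 15→2, 0→1, 24→3, 26→4, 34→5, 11→2, 15→3, 35→6, 32→5, 3→2, 34→6.
So the longest increasing subsequence has length 6, e.g. 5, 15, 24, 26, 34, 35.

6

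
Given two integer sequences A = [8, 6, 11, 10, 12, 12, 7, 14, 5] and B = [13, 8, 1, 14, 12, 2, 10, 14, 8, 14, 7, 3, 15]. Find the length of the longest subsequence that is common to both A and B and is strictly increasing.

3

For each value that appears in both, track the longest common increasing run ending there.
The best achievable length is 3; one witness is 8, 12, 14 (A-positions 1,5,8, B-positions 2,5,8).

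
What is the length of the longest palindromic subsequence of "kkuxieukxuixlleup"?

One longest palindromic subsequence is uxiuxuixu (positions 3,4,5,7,9,10,11,12,16); it reads the same forward and backward, and the interval DP gives dp[1][17] = 9.

9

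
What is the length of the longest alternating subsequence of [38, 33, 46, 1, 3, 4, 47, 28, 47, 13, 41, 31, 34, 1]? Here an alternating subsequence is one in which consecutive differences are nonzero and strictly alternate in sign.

A longest alternating subsequence is 38, 33, 46, 1, 47, 28, 47, 13, 41, 31, 34, 1 (positions 1,2,3,4,7,8,9,10,11,12,13,14); its 11 consecutive differences strictly alternate in sign, and length 12 is optimal.

12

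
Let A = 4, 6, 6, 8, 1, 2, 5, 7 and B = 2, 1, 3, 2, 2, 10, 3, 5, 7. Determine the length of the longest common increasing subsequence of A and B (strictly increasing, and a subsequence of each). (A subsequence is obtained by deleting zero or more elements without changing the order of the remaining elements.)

4

For each value that appears in both, track the longest common increasing run ending there.
The best achievable length is 4; one witness is 1, 2, 5, 7 (A-positions 5,6,7,8, B-positions 2,4,8,9).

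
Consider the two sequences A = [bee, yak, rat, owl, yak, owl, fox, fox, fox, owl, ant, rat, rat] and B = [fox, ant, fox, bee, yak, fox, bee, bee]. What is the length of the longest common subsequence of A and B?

3

A longest common subsequence is bee, yak, fox (length 3); the LCS DP confirms no longer common subsequence exists.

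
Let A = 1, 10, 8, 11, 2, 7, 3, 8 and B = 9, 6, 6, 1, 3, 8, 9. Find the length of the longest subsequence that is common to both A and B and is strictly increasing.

A longest common strictly increasing subsequence is 1, 3, 8 (length 3); it appears in order in both A and B, and no longer such subsequence exists.

3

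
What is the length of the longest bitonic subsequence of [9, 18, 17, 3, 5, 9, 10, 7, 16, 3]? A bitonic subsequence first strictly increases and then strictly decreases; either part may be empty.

6

One longest bitonic subsequence is 9, 18, 17, 10, 7, 3 (positions 1,2,3,7,8,10): it rises to 18 then falls. Length 6 is optimal.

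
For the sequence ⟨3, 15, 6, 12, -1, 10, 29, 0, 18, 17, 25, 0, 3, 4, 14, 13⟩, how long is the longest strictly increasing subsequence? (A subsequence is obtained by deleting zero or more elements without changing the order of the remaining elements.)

5

Let dp[i] be the longest increasing subsequence ending at position i. Then dp = [1, 2, 2, 3, 1, 3, 4, 2, 4, 4, 5, 2, 3, 4, 5, 5].
The maximum is 5; one witness is 3, 6, 12, 18, 25 at positions 1,3,4,9,11.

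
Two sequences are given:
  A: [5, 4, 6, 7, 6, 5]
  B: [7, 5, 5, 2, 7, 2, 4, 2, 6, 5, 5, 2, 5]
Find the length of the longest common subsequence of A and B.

4

A longest common subsequence is 5, 4, 6, 5 (length 4); the LCS DP confirms no longer common subsequence exists.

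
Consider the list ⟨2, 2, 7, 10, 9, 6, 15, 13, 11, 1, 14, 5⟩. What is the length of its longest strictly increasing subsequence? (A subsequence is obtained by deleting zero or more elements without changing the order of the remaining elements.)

Let dp[i] be the longest increasing subsequence ending at position i. Then dp = [1, 1, 2, 3, 3, 2, 4, 4, 4, 1, 5, 2].
The maximum is 5; one witness is 2, 7, 10, 13, 14 at positions 1,3,4,8,11.

5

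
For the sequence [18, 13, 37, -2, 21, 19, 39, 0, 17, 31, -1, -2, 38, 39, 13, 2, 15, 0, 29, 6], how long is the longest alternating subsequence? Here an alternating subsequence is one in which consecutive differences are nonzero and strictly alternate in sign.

A longest alternating subsequence is 18, 13, 37, -2, 21, 19, 39, 0, 17, -1, 38, 13, 15, 0, 29, 6 (positions 1,2,3,4,5,6,7,8,9,11,13,15,17,18,19,20); its 15 consecutive differences strictly alternate in sign, and length 16 is optimal.

16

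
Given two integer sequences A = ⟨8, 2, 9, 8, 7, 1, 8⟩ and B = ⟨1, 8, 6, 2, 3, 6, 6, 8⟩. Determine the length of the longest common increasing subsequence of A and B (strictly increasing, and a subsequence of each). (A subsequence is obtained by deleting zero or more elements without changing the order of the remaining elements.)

A longest common strictly increasing subsequence is 1, 8 (length 2); it appears in order in both A and B, and no longer such subsequence exists.

2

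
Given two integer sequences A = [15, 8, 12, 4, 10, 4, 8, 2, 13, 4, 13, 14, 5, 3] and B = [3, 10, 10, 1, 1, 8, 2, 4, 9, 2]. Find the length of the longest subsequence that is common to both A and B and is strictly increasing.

2

For each value that appears in both, track the longest common increasing run ending there.
The best achievable length is 2; one witness is 2, 4 (A-positions 8,10, B-positions 7,8).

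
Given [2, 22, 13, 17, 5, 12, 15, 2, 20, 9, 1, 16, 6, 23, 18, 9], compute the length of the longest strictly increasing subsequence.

Scanning left to right, the best length ending at each element is: 2→1, 22→2, 13→2, 17→3, 5→2, 12→3, 15→4, 2→1, 20→5, 9→3, 1→1, 16→5, 6→3, 23→6, 18→6, 9→4.
So the longest increasing subsequence has length 6, e.g. 2, 5, 12, 15, 20, 23.

6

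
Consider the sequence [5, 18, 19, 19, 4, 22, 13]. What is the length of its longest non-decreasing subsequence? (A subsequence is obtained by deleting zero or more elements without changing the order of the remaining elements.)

5

Let dp[i] be the longest non-decreasing subsequence ending at position i. Then dp = [1, 2, 3, 4, 1, 5, 2].
The maximum is 5; one witness is 5, 18, 19, 19, 22 at positions 1,2,3,4,6.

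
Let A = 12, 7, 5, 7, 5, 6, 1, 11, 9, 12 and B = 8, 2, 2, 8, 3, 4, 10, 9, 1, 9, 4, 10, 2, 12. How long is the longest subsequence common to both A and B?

3

A longest common subsequence is 1, 9, 12 (length 3); the LCS DP confirms no longer common subsequence exists.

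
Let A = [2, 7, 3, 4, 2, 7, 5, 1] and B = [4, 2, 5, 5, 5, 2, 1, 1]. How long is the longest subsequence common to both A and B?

4

A longest common subsequence is 4, 2, 5, 1 (length 4); the LCS DP confirms no longer common subsequence exists.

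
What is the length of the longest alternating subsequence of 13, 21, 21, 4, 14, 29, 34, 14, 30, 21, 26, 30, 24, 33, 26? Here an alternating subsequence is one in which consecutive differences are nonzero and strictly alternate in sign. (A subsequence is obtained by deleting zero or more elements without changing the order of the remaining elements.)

A longest alternating subsequence is 13, 21, 4, 29, 14, 30, 21, 26, 24, 33, 26 (positions 1,2,4,6,8,9,10,11,13,14,15); its 10 consecutive differences strictly alternate in sign, and length 11 is optimal.

11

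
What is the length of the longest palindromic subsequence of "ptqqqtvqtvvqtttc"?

One longest palindromic subsequence is tttvvttt (positions 2,6,9,10,11,13,14,15); it reads the same forward and backward, and the interval DP gives dp[1][16] = 8.

8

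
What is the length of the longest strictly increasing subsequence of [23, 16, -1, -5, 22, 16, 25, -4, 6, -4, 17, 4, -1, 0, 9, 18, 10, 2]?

6

Let dp[i] be the longest increasing subsequence ending at position i. Then dp = [1, 1, 1, 1, 2, 2, 3, 2, 3, 2, 4, 3, 3, 4, 5, 6, 6, 5].
The maximum is 6; one witness is -5, -4, -1, 0, 9, 18 at positions 4,8,13,14,15,16.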